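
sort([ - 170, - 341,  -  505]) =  [ - 505, - 341, - 170] 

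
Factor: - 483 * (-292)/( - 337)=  - 141036/337 =- 2^2*3^1 * 7^1*23^1*73^1*337^( - 1) 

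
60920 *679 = 41364680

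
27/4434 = 9/1478 = 0.01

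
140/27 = 5 + 5/27 = 5.19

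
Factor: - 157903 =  - 269^1*587^1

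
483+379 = 862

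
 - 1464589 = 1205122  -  2669711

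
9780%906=720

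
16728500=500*33457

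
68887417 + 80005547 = 148892964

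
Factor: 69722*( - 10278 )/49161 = -238867572/16387 = - 2^2*3^1*7^(-1)*71^1*491^1*571^1*2341^(-1) 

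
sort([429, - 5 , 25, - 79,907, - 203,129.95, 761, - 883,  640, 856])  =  [ - 883, - 203 ,- 79, - 5,25 , 129.95,429,640,761,856,907]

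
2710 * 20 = 54200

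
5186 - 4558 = 628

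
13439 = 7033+6406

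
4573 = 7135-2562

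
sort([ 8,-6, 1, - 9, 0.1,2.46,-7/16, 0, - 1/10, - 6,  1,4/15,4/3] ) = [ - 9, - 6, - 6, - 7/16, - 1/10, 0 , 0.1, 4/15, 1, 1,4/3,2.46,8]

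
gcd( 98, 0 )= 98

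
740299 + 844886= 1585185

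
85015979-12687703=72328276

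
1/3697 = 1/3697 = 0.00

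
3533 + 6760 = 10293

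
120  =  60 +60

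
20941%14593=6348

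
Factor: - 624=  - 2^4*3^1*13^1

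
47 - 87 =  - 40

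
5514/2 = 2757 = 2757.00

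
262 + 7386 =7648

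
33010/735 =6602/147 =44.91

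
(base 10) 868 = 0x364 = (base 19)27d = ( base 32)R4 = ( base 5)11433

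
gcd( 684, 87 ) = 3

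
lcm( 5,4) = 20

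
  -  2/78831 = -2/78831 = -  0.00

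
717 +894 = 1611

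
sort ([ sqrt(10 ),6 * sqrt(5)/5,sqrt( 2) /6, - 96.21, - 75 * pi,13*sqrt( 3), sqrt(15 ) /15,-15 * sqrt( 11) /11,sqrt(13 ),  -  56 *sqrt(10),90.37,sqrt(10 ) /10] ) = [ - 75 * pi, -56*sqrt( 10), - 96.21,  -  15*sqrt( 11)/11,sqrt(2 )/6, sqrt( 15)/15,sqrt (10) /10,6 * sqrt( 5)/5 , sqrt(10), sqrt( 13), 13 * sqrt( 3 ), 90.37] 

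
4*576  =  2304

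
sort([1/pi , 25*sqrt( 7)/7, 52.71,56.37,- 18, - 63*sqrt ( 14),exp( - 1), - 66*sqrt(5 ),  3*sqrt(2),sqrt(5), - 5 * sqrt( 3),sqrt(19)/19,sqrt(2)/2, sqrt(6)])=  [ - 63 * sqrt(14 ), - 66*sqrt(5), - 18, - 5* sqrt( 3), sqrt( 19)/19, 1/pi,exp( - 1),sqrt(2) /2,sqrt( 5),sqrt (6),3 * sqrt (2 ), 25*sqrt(7) /7,52.71,56.37]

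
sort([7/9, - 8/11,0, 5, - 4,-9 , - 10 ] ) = [ - 10,  -  9, - 4,  -  8/11, 0  ,  7/9, 5 ]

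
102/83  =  1 + 19/83 = 1.23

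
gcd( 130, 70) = 10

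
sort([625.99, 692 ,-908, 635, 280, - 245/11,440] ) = [-908,- 245/11, 280,440, 625.99, 635,692]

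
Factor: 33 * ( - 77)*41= -104181 = - 3^1*7^1*11^2*41^1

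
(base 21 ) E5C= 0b1100010010011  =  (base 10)6291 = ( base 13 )2B2C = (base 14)2415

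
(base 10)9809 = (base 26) ed7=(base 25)fh9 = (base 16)2651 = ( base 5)303214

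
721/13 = 55  +  6/13  =  55.46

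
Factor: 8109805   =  5^1*11^1*147451^1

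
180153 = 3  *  60051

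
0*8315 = 0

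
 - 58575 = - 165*355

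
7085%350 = 85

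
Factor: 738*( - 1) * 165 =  - 121770 = - 2^1*3^3* 5^1*11^1 * 41^1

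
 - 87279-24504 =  - 111783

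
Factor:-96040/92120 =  - 7^2*47^( - 1 ) = - 49/47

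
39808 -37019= 2789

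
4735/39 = 121 + 16/39=121.41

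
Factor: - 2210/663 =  - 2^1*  3^ ( - 1)*5^1 =- 10/3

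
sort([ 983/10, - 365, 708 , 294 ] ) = [ - 365,  983/10, 294 , 708]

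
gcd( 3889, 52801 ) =1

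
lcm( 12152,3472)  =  24304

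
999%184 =79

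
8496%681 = 324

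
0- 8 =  - 8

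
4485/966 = 4 + 9/14 = 4.64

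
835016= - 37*( - 22568)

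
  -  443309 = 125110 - 568419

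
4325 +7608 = 11933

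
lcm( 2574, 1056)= 41184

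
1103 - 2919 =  - 1816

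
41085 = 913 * 45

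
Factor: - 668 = - 2^2*167^1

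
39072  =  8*4884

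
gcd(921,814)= 1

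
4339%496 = 371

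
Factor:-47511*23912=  - 1136083032 =- 2^3 * 3^2*7^2*61^1*5279^1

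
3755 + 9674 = 13429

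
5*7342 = 36710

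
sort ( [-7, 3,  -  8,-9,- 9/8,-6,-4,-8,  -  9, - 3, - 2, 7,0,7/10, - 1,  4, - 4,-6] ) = [ - 9,-9, - 8,  -  8,-7, - 6, - 6, - 4,-4, - 3,  -  2,-9/8,  -  1, 0, 7/10,3,4 , 7] 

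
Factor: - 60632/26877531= - 2^3*3^(  -  1)*11^1*13^1*53^1*331^(- 1 )  *  27067^( - 1)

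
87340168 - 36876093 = 50464075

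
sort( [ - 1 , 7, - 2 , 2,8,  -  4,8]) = [ - 4, - 2,- 1,2,7,8, 8 ] 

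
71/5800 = 71/5800 = 0.01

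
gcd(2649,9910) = 1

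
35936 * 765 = 27491040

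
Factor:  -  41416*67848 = -2809992768 = - 2^6*3^1*11^1 *31^1*167^1 * 257^1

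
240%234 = 6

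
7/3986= 7/3986 = 0.00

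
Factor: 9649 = 9649^1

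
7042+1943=8985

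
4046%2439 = 1607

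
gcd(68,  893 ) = 1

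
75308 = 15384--59924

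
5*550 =2750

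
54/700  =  27/350=0.08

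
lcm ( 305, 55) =3355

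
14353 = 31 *463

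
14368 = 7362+7006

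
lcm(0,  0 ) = 0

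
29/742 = 29/742 = 0.04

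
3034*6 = 18204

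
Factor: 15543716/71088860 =3885929/17772215 = 5^( - 1 )*23^( - 1 )*29^ ( - 1)*73^( - 2) * 593^1*6553^1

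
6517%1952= 661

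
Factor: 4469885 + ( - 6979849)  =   - 2509964 = - 2^2* 627491^1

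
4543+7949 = 12492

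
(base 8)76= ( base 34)1S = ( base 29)24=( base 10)62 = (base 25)2C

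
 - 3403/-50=68 + 3/50 = 68.06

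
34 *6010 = 204340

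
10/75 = 2/15 = 0.13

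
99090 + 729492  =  828582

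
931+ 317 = 1248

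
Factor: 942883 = 942883^1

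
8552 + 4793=13345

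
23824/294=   11912/147 = 81.03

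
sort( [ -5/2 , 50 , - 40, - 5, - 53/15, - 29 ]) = [ - 40,  -  29, - 5, - 53/15, - 5/2,50]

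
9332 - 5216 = 4116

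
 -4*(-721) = 2884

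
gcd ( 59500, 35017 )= 1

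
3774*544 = 2053056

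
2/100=1/50 = 0.02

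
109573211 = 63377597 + 46195614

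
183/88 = 2 + 7/88 = 2.08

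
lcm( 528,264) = 528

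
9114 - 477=8637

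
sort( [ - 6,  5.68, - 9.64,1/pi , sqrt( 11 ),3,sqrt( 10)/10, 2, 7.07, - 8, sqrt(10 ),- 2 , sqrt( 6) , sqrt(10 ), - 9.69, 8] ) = [-9.69, - 9.64, - 8, - 6, - 2,sqrt( 10)/10, 1/pi,2 , sqrt(  6), 3,sqrt( 10), sqrt( 10), sqrt( 11),5.68, 7.07, 8]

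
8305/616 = 13 +27/56 = 13.48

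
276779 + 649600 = 926379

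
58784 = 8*7348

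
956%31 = 26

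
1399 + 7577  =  8976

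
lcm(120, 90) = 360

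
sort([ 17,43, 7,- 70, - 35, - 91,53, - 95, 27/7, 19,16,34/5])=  [ - 95, - 91, - 70 , - 35, 27/7 , 34/5, 7, 16, 17, 19, 43,  53]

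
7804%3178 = 1448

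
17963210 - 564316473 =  - 546353263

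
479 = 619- 140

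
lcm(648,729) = 5832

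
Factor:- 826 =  - 2^1*7^1*59^1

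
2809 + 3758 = 6567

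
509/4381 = 509/4381 = 0.12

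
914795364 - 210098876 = 704696488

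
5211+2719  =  7930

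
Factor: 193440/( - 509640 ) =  - 2^2 * 13^1*137^( -1) = - 52/137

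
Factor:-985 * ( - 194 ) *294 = 56180460 = 2^2*3^1*5^1*7^2*97^1*197^1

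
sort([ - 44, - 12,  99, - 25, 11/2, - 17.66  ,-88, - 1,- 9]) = [ - 88,-44 , - 25, - 17.66, - 12, - 9, - 1, 11/2, 99 ] 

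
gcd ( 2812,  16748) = 4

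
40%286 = 40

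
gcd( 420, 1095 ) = 15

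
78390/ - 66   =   - 1188 + 3/11 = -1187.73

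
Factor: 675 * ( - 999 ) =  -3^6*5^2*37^1 = - 674325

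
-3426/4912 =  - 1  +  743/2456=- 0.70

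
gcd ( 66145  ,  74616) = 1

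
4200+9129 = 13329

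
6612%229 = 200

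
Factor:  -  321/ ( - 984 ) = 107/328 = 2^(  -  3 ) * 41^( - 1 )*107^1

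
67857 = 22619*3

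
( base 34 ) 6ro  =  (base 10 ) 7878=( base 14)2c2a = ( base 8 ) 17306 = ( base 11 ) 5A12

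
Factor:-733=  - 733^1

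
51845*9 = 466605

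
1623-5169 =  - 3546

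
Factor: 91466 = 2^1 *19^1* 29^1*83^1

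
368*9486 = 3490848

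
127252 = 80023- - 47229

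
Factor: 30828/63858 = 14/29 =2^1*7^1*29^ ( - 1)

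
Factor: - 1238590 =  - 2^1*5^1*29^1*4271^1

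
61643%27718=6207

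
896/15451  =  896/15451 = 0.06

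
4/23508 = 1/5877 = 0.00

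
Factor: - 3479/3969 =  - 3^( - 4)*71^1 = - 71/81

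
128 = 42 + 86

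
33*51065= 1685145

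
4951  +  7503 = 12454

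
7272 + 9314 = 16586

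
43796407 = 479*91433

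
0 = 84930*0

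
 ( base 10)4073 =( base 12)2435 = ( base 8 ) 7751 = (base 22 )893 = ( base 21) 94K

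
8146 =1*8146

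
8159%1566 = 329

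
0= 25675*0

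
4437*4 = 17748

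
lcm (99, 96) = 3168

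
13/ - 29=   -  13/29=-0.45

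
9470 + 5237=14707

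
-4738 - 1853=-6591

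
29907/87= 9969/29= 343.76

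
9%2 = 1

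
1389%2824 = 1389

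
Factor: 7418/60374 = 3709/30187=3709^1*30187^(-1 )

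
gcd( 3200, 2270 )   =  10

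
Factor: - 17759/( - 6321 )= 3^(-1 )  *  7^( - 1)*59^1 = 59/21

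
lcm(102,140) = 7140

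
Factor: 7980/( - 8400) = -2^( - 2 )*5^( - 1)*19^1= - 19/20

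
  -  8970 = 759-9729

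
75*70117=5258775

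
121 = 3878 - 3757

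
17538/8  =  8769/4 = 2192.25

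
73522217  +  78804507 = 152326724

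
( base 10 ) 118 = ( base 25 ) 4I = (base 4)1312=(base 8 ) 166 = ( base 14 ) 86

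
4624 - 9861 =- 5237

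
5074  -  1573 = 3501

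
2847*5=14235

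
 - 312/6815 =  - 1 + 6503/6815= - 0.05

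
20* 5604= 112080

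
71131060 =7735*9196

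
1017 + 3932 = 4949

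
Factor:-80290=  - 2^1*5^1*7^1 * 31^1*37^1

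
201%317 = 201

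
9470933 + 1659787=11130720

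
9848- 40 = 9808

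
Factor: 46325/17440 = 2^( - 5 )*5^1* 17^1 = 85/32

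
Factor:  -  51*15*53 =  - 3^2*5^1 * 17^1*53^1=-40545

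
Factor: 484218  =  2^1 * 3^4 * 7^2*61^1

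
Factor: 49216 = 2^6*769^1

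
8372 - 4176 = 4196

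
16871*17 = 286807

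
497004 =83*5988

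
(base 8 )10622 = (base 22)96A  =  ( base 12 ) 272a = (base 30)4ts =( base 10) 4498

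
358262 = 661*542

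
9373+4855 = 14228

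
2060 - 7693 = -5633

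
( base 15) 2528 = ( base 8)17351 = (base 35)6G3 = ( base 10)7913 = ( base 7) 32033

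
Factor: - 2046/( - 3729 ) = 62/113=2^1 * 31^1 * 113^( - 1)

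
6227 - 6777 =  - 550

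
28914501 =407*71043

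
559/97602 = 559/97602=0.01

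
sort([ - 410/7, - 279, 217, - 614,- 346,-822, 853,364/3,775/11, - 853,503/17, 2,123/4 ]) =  [ - 853,-822, - 614, - 346, - 279, - 410/7,2,503/17, 123/4, 775/11 , 364/3, 217,853]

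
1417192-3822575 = -2405383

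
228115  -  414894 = -186779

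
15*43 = 645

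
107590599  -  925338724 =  - 817748125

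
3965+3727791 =3731756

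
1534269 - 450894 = 1083375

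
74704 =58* 1288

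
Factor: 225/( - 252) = - 25/28 = - 2^ (-2 )*  5^2 * 7^(  -  1)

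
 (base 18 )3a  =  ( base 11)59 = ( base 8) 100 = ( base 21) 31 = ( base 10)64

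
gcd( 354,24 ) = 6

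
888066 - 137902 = 750164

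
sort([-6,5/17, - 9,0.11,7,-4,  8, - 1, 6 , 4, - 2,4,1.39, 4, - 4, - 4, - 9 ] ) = [ - 9, - 9,- 6, - 4,  -  4,-4,-2, - 1,0.11,5/17,  1.39,4,4,4, 6 , 7,8 ]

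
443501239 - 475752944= - 32251705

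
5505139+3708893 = 9214032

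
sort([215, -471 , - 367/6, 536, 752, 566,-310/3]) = [-471,-310/3, - 367/6, 215 , 536, 566, 752]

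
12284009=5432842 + 6851167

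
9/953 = 9/953= 0.01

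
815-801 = 14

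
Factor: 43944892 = 2^2*2351^1*4673^1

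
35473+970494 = 1005967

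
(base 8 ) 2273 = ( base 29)1CM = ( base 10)1211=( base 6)5335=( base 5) 14321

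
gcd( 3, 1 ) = 1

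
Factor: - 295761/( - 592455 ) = 5^( - 1 )*127^ (  -  1) *317^1 = 317/635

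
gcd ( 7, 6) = 1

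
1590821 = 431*3691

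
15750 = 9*1750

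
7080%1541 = 916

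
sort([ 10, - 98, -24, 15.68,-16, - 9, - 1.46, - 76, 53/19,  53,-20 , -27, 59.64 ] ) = [ - 98, -76, - 27, - 24,-20, - 16, - 9, - 1.46, 53/19, 10, 15.68, 53,59.64 ]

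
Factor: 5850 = 2^1*3^2*5^2*13^1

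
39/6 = 13/2 = 6.50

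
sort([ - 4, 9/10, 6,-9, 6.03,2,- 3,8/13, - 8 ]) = [ - 9, - 8,-4, - 3,  8/13,  9/10,2,  6 , 6.03 ]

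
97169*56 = 5441464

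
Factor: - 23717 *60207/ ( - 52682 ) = 2^( - 1 )*3^1*37^1*47^1*53^ ( - 1)*61^1*71^( - 1)*641^1= 203989917/7526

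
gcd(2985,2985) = 2985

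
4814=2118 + 2696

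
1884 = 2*942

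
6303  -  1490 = 4813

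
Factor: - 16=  - 2^4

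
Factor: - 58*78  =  -2^2*3^1*13^1 * 29^1  =  - 4524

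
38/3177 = 38/3177=0.01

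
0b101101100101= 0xb65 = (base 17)a1a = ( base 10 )2917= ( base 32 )2r5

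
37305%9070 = 1025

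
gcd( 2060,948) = 4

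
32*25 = 800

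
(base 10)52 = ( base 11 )48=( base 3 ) 1221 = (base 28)1o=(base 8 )64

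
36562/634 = 18281/317 = 57.67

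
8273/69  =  8273/69 =119.90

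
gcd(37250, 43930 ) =10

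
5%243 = 5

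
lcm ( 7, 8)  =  56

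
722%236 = 14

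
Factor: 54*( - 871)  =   - 2^1*3^3*13^1*67^1 = - 47034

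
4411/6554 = 4411/6554 = 0.67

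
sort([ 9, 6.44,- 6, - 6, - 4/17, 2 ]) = [ - 6, -6,-4/17, 2,6.44, 9]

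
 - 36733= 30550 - 67283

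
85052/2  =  42526 = 42526.00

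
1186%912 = 274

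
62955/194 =62955/194 = 324.51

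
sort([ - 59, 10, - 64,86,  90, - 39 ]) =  [  -  64, - 59, - 39, 10, 86, 90]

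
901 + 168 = 1069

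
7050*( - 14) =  - 98700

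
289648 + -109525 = 180123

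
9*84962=764658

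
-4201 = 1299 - 5500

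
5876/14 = 2938/7=   419.71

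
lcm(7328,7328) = 7328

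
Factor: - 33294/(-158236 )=2^( - 1)* 3^1 *13^( - 1 )*17^(-1)*31^1=93/442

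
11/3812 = 11/3812 =0.00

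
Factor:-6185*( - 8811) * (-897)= - 3^3*5^1*11^1*13^1 * 23^1 * 89^1 * 1237^1  =  - 48882943395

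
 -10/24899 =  - 1 + 24889/24899 = - 0.00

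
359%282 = 77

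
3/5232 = 1/1744 = 0.00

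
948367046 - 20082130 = 928284916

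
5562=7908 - 2346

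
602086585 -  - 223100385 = 825186970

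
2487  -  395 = 2092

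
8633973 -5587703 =3046270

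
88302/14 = 6307+2/7 = 6307.29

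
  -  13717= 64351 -78068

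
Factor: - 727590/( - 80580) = 2^(  -  1)*17^( - 1)*307^1= 307/34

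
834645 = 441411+393234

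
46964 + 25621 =72585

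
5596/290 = 2798/145 = 19.30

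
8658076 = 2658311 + 5999765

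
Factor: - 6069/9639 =-3^( - 3 )*17^1   =  -17/27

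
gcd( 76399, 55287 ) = 1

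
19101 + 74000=93101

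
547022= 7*78146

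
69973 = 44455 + 25518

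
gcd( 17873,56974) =61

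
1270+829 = 2099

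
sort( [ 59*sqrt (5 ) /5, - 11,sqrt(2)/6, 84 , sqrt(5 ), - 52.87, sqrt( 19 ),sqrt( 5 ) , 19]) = [ - 52.87, - 11,sqrt(  2)/6, sqrt( 5), sqrt( 5), sqrt(19),19 , 59 * sqrt( 5 )/5, 84]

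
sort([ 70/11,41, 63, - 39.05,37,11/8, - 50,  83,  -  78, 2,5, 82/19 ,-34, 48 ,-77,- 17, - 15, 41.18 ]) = [ - 78, - 77, - 50, - 39.05,-34,-17 , - 15, 11/8, 2,82/19, 5, 70/11,37,  41, 41.18,48,63,83] 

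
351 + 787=1138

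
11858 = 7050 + 4808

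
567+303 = 870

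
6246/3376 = 3123/1688 = 1.85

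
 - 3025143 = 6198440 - 9223583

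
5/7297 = 5/7297 =0.00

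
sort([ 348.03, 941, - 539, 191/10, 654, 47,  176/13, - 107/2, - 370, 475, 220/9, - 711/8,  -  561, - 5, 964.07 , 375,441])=[ - 561,-539, - 370, - 711/8, - 107/2, - 5,176/13, 191/10,220/9, 47, 348.03, 375,441, 475, 654,941, 964.07]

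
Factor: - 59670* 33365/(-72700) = 39817791/1454 = 2^( - 1)*3^3* 13^1*17^1*727^(- 1)*6673^1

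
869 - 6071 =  - 5202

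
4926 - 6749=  -1823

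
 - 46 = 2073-2119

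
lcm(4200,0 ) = 0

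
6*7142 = 42852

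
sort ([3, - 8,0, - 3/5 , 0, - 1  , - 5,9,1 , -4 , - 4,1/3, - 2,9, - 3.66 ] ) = [ - 8, - 5, - 4, - 4, - 3.66, - 2, - 1, - 3/5, 0 , 0  ,  1/3,1, 3 , 9,9]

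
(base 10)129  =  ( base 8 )201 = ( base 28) 4h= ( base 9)153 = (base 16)81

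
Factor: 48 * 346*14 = 232512 = 2^6 * 3^1* 7^1 * 173^1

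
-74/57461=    - 2/1553 = -0.00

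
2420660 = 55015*44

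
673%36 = 25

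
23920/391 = 61 + 3/17 = 61.18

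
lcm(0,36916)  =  0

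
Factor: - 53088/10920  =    -  2^2*5^( - 1)*13^( - 1) * 79^1 = -316/65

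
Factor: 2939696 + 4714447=7654143 = 3^1*7^2*52069^1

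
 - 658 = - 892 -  - 234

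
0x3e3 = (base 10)995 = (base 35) sf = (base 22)215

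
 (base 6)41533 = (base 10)5601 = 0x15e1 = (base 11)4232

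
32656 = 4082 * 8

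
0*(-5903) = 0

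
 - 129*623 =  - 80367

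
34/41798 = 17/20899 =0.00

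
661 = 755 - 94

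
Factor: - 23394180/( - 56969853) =7798060/18989951 = 2^2*5^1*3217^( - 1)*5903^( - 1 )* 389903^1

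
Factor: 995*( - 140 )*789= - 109907700 = - 2^2*3^1*5^2*7^1*199^1*263^1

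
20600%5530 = 4010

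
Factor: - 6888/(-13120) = 21/40 = 2^(  -  3 )*3^1*5^( -1 )*7^1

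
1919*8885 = 17050315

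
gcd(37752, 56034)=66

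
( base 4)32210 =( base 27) 17e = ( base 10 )932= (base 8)1644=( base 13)569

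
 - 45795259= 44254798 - 90050057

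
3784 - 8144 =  - 4360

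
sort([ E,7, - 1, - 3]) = [ - 3,  -  1,E,7 ]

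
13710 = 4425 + 9285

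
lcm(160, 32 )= 160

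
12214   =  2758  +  9456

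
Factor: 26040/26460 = 62/63 = 2^1 * 3^( - 2) *7^( - 1)*31^1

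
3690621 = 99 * 37279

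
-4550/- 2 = 2275 + 0/1 = 2275.00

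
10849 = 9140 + 1709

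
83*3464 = 287512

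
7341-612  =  6729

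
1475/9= 163 + 8/9 = 163.89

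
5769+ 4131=9900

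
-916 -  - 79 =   -  837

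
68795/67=68795/67  =  1026.79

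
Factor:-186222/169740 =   -  757/690 = -2^(  -  1) * 3^( - 1 )*5^( - 1) * 23^(-1)*757^1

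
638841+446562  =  1085403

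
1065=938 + 127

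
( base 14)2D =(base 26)1F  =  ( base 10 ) 41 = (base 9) 45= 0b101001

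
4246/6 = 707+ 2/3  =  707.67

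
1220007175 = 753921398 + 466085777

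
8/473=8/473 = 0.02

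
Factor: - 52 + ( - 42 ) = -2^1 * 47^1 = - 94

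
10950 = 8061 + 2889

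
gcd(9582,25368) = 6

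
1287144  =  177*7272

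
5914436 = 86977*68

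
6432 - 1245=5187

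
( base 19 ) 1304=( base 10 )7946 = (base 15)254B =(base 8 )17412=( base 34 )6to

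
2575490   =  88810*29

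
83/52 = 1 + 31/52 = 1.60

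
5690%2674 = 342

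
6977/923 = 7+516/923 = 7.56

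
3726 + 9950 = 13676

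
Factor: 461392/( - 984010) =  - 2^3 * 5^(  -  1 )*19^( - 1 ) * 5179^( - 1) * 28837^1 = - 230696/492005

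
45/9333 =5/1037 = 0.00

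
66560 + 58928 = 125488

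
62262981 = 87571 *711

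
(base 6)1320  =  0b101010000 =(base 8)520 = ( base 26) CO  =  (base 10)336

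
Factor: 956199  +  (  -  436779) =519420 = 2^2*3^1*5^1*11^1*787^1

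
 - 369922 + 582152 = 212230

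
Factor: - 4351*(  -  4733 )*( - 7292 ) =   -  150166219636 =- 2^2*19^1*229^1* 1823^1*4733^1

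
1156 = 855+301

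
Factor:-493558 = - 2^1*13^1 * 41^1*463^1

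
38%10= 8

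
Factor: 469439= 469439^1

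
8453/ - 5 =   -  1691 + 2/5  =  -1690.60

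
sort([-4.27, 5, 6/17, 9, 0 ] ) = [-4.27, 0,6/17, 5, 9 ] 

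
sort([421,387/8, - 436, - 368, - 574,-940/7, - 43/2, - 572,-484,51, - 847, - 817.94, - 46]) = [ - 847, - 817.94, - 574, - 572, - 484  , - 436,-368,-940/7, - 46,-43/2,387/8,51,421]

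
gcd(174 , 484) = 2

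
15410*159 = 2450190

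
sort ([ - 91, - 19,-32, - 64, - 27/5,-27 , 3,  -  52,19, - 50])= [-91, - 64,  -  52, - 50, - 32, - 27,  -  19, - 27/5,3,  19]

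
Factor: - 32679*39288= - 2^3*3^3*1637^1*3631^1=- 1283892552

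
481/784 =481/784 =0.61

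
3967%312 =223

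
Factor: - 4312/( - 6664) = 11/17 = 11^1 * 17^(  -  1)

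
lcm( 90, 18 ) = 90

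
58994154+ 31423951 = 90418105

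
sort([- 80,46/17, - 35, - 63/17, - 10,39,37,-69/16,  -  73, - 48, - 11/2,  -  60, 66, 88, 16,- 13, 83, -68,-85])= [ - 85, - 80, - 73,  -  68,-60,  -  48, - 35, - 13,-10,-11/2,-69/16,- 63/17, 46/17, 16, 37, 39, 66, 83,88] 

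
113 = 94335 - 94222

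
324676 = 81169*4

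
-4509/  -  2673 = 167/99=1.69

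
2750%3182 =2750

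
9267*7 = 64869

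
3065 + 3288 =6353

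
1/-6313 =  - 1/6313 = - 0.00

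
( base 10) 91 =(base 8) 133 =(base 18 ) 51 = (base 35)2L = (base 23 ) 3M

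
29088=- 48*(-606 ) 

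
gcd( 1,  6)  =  1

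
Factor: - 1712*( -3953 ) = 6767536 = 2^4 * 59^1*67^1*107^1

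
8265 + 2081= 10346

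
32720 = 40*818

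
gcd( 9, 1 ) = 1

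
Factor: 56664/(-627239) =  -  72/797=- 2^3*3^2*797^( - 1)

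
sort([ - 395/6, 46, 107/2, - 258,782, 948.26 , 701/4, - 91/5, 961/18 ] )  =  [ - 258, - 395/6, - 91/5,46, 961/18  ,  107/2,701/4,782,948.26 ]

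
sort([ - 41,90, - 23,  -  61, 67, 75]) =[ -61,- 41,-23,67, 75, 90 ]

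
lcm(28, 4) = 28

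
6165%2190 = 1785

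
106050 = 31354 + 74696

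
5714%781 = 247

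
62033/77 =805  +  48/77=805.62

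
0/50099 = 0 = 0.00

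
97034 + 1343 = 98377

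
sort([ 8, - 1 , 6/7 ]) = [ - 1, 6/7, 8]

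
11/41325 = 11/41325 = 0.00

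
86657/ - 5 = -17332 + 3/5 = - 17331.40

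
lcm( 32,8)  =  32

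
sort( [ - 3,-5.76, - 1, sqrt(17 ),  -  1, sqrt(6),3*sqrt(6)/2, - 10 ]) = [- 10,-5.76, - 3,-1, - 1,sqrt(6),3*sqrt( 6)/2,sqrt( 17)] 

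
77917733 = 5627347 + 72290386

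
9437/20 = 9437/20 = 471.85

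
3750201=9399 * 399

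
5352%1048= 112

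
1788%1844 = 1788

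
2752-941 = 1811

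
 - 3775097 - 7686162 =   -  11461259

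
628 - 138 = 490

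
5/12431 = 5/12431=0.00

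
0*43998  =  0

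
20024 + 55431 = 75455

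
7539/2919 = 2+ 81/139 = 2.58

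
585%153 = 126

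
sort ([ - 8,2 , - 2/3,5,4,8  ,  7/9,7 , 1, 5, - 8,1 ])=[- 8, - 8, - 2/3,7/9,  1, 1, 2, 4, 5, 5,7, 8 ] 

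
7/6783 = 1/969=0.00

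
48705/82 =48705/82 = 593.96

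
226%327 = 226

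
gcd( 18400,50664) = 8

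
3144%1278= 588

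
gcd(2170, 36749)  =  1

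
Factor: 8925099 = 3^1*359^1*8287^1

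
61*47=2867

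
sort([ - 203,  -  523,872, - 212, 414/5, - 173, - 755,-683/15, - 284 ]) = [ - 755, - 523, -284,-212,-203 ,- 173,-683/15,  414/5,872 ] 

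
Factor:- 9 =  - 3^2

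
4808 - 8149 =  - 3341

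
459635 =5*91927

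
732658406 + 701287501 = 1433945907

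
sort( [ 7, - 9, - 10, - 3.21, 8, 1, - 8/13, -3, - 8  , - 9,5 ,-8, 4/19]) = [ - 10, - 9, - 9, - 8, - 8, - 3.21, - 3, - 8/13,4/19, 1,5, 7, 8]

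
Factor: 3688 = 2^3*461^1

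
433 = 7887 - 7454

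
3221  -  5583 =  - 2362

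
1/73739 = 1/73739 = 0.00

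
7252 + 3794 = 11046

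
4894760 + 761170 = 5655930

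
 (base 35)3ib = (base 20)AFG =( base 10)4316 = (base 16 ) 10DC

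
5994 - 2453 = 3541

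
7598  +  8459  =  16057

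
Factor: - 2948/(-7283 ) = 2^2*11^1*67^1*7283^(-1)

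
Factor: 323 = 17^1*19^1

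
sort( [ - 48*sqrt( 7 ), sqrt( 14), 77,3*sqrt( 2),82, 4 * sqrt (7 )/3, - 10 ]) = [-48*sqrt( 7 ), -10, 4  *  sqrt( 7)/3,sqrt(14),3*sqrt(2), 77,  82]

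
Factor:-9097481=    - 557^1*16333^1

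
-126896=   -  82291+-44605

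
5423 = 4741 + 682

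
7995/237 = 2665/79 = 33.73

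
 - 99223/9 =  - 99223/9  =  -  11024.78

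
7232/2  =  3616 = 3616.00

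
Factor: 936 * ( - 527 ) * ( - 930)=458742960= 2^4 * 3^3* 5^1*13^1*17^1*31^2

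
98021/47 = 2085 + 26/47 = 2085.55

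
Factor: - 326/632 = - 163/316  =  -2^(-2)*79^(-1) *163^1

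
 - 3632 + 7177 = 3545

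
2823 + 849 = 3672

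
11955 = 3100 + 8855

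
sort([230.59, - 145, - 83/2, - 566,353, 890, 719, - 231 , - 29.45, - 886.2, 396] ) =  [ - 886.2,-566, - 231, - 145, - 83/2, - 29.45, 230.59, 353, 396,719, 890]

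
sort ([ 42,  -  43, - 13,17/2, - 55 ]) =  [-55, - 43, - 13,  17/2, 42 ]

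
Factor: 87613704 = 2^3*3^3*43^1*9433^1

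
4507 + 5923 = 10430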